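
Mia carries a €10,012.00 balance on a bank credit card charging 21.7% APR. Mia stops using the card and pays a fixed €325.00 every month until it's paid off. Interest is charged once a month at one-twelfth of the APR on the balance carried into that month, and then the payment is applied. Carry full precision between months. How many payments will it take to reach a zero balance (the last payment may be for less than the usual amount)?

46 payments

Monthly rate r = 21.7%/12 = 1.80833% = 0.0180833.
Recurrence: B ← B·(1+r) − €325.00.
Month 1: interest €181.05; balance after payment €9,868.05.
Month 2: interest €178.45; balance after payment €9,721.50.
Closed form: n = −ln(1 − rB₀/P)/ln(1+r) = −ln(0.44292)/ln(1.01808) ≈ 45.440, so the balance reaches zero during payment 46.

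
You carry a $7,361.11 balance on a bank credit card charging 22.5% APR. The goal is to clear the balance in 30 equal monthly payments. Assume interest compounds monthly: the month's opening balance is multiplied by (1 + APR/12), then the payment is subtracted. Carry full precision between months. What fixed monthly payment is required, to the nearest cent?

Monthly rate r = 22.5%/12 = 1.875% = 0.01875.
Level-payment amortization: P = B₀·r / (1 − (1+r)^(−n)) = 7361.11·0.01875 / (1 − 1.01875^(−30)).
Denominator 1 − (1+r)^(−30) = 0.427241758.
P = 138.021 / 0.427241758 ≈ 323.05.

$323.05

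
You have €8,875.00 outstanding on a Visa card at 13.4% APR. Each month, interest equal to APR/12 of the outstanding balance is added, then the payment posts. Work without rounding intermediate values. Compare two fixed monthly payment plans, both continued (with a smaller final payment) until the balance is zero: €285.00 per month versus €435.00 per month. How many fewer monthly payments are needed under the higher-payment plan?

15 fewer payments

Monthly rate r = 13.4%/12 = 1.11667% = 0.0111667.
At €285.00/mo: n = ⌈−ln(1 − rB₀/P)/ln(1+r)⌉ = 39 payments (last €136.96); total interest = total paid − €8,875.00 = €2,091.96.
At €435.00/mo: 24 payments (last €123.30); total interest €1,253.30.
Payments saved = 39 − 24 = 15.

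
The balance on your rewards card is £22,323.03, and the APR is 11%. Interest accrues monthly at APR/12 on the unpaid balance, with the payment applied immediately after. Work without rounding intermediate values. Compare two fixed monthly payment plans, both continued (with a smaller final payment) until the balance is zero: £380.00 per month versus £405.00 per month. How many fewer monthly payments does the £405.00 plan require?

7 fewer payments

Monthly rate r = 11%/12 = 0.916667% = 0.00916667.
At £380.00/mo: n = ⌈−ln(1 − rB₀/P)/ln(1+r)⌉ = 85 payments (last £282.19); total interest = total paid − £22,323.03 = £9,879.16.
At £405.00/mo: 78 payments (last £48.68); total interest £8,910.65.
Payments saved = 85 − 78 = 7.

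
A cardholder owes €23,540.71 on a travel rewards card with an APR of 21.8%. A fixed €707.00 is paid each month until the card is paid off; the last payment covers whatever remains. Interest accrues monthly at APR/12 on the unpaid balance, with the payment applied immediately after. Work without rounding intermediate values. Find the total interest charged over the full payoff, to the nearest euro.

€12,926

Monthly rate r = 21.8%/12 = 1.81667% = 0.0181667.
Payoff takes n = ⌈−ln(1 − rB₀/P)/ln(1+r)⌉ = ⌈51.578⌉ = 52 payments; the last is €410.06.
Total paid = 51·€707.00 + €410.06 = €36,467.06.
Total interest = total paid − principal = €36,467.06 − €23,540.71 = €12,926.35.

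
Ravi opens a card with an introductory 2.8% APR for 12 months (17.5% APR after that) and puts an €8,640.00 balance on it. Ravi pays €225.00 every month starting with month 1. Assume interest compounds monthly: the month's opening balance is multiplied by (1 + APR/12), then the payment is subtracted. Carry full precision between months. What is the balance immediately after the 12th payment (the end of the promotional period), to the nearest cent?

€6,150.13

Promo months 1–12 at r₀ = 2.8%/12 = 0.00233333; months 13+ at r₁ = 17.5%/12 = 0.0145833.
After month 12: iterate B ← B·(1+r₀) − €225.00 for 12 months → €6,150.13.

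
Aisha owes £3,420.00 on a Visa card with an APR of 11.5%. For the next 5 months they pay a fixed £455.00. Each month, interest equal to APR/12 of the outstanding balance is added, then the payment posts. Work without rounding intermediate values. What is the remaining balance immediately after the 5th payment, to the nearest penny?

£1,268.02

Monthly rate r = 11.5%/12 = 0.958333% = 0.00958333.
Each month: B ← B·(1+r) − £455.00.
Month 1: interest £32.77; balance after payment £2,997.78.
Month 2: interest £28.73; balance after payment £2,571.50.
Month 3: interest £24.64; balance after payment £2,141.15.
Month 4: interest £20.52; balance after payment £1,706.67.
Month 5: interest £16.36; balance after payment £1,268.02.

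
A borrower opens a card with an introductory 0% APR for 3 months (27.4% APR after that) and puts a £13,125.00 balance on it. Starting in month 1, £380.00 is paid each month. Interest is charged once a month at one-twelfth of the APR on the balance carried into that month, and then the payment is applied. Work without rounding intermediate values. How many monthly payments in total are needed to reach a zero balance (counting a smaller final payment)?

Promo months 1–3 at r₀ = 0%/12 = 0; months 4+ at r₁ = 27.4%/12 = 0.0228333.
After month 3 (no interest yet): B = £13,125.00 − 3·£380.00 = £11,985.00.
Then at r₁ with £380.00/mo: n₂ = −ln(1 − r₁·B/P)/ln(1+r₁) ≈ 56.41 → 57 more payments.

60 payments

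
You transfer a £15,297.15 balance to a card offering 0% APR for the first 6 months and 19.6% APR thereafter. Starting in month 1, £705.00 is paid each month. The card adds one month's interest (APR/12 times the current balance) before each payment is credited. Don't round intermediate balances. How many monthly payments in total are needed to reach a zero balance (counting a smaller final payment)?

25 payments

Promo months 1–6 at r₀ = 0%/12 = 0; months 7+ at r₁ = 19.6%/12 = 0.0163333.
After month 6 (no interest yet): B = £15,297.15 − 6·£705.00 = £11,067.15.
Then at r₁ with £705.00/mo: n₂ = −ln(1 − r₁·B/P)/ln(1+r₁) ≈ 18.29 → 19 more payments.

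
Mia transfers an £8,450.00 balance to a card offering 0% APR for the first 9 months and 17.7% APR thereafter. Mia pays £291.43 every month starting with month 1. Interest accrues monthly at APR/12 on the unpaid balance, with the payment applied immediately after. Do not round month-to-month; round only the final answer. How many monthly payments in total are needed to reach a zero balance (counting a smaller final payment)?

Promo months 1–9 at r₀ = 0%/12 = 0; months 10+ at r₁ = 17.7%/12 = 0.01475.
After month 9 (no interest yet): B = £8,450.00 − 9·£291.43 = £5,827.13.
Then at r₁ with £291.43/mo: n₂ = −ln(1 − r₁·B/P)/ln(1+r₁) ≈ 23.87 → 24 more payments.

33 months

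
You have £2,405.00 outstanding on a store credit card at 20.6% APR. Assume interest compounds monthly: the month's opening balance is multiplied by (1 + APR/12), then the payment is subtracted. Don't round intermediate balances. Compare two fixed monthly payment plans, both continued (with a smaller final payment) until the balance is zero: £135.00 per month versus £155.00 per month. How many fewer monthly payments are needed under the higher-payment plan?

3 fewer payments

Monthly rate r = 20.6%/12 = 1.71667% = 0.0171667.
At £135.00/mo: n = ⌈−ln(1 − rB₀/P)/ln(1+r)⌉ = 22 payments (last £60.44); total interest = total paid − £2,405.00 = £490.44.
At £155.00/mo: 19 payments (last £30.80); total interest £415.80.
Payments saved = 22 − 19 = 3.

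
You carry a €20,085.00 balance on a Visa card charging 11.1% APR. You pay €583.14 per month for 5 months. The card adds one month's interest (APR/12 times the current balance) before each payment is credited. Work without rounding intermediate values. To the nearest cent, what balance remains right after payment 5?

€18,061.13

Monthly rate r = 11.1%/12 = 0.925% = 0.00925.
Each month: B ← B·(1+r) − €583.14.
Month 1: interest €185.79; balance after payment €19,687.65.
Month 2: interest €182.11; balance after payment €19,286.62.
Month 3: interest €178.40; balance after payment €18,881.88.
Month 4: interest €174.66; balance after payment €18,473.40.
Month 5: interest €170.88; balance after payment €18,061.13.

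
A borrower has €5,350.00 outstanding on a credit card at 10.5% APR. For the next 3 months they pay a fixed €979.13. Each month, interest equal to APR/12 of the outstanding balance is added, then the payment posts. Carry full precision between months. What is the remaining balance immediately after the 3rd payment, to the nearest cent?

Monthly rate r = 10.5%/12 = 0.875% = 0.00875.
Each month: B ← B·(1+r) − €979.13.
Month 1: interest €46.81; balance after payment €4,417.68.
Month 2: interest €38.65; balance after payment €3,477.21.
Month 3: interest €30.43; balance after payment €2,528.50.

€2,528.50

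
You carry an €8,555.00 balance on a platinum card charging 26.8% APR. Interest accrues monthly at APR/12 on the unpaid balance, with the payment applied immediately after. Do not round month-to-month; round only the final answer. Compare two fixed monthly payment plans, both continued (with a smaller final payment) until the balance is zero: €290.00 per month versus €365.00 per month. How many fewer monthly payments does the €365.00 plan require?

15 fewer payments

Monthly rate r = 26.8%/12 = 2.23333% = 0.0223333.
At €290.00/mo: n = ⌈−ln(1 − rB₀/P)/ln(1+r)⌉ = 49 payments (last €199.99); total interest = total paid − €8,555.00 = €5,564.99.
At €365.00/mo: 34 payments (last €204.35); total interest €3,694.35.
Payments saved = 49 − 34 = 15.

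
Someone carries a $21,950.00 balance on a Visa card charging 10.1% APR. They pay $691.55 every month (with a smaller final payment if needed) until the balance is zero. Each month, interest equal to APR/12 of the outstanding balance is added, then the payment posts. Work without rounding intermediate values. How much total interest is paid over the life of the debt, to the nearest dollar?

$3,695

Monthly rate r = 10.1%/12 = 0.841667% = 0.00841667.
Payoff takes n = ⌈−ln(1 − rB₀/P)/ln(1+r)⌉ = ⌈37.083⌉ = 38 payments; the last is $57.76.
Total paid = 37·$691.55 + $57.76 = $25,645.11.
Total interest = total paid − principal = $25,645.11 − $21,950.00 = $3,695.11.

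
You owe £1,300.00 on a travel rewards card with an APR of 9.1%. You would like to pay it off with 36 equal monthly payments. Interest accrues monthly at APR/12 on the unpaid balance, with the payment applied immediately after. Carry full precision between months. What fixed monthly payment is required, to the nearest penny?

Monthly rate r = 9.1%/12 = 0.758333% = 0.00758333.
Level-payment amortization: P = B₀·r / (1 − (1+r)^(−n)) = 1300.00·0.00758333 / (1 − 1.00758^(−36)).
Denominator 1 − (1+r)^(−36) = 0.238122943.
P = 9.85833 / 0.238122943 ≈ 41.40.

£41.40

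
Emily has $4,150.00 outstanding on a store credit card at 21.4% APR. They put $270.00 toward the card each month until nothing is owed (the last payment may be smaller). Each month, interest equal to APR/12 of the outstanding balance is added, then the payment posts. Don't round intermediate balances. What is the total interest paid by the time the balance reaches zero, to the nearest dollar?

$744

Monthly rate r = 21.4%/12 = 1.78333% = 0.0178333.
Payoff takes n = ⌈−ln(1 − rB₀/P)/ln(1+r)⌉ = ⌈18.123⌉ = 19 payments; the last is $33.53.
Total paid = 18·$270.00 + $33.53 = $4,893.53.
Total interest = total paid − principal = $4,893.53 − $4,150.00 = $743.53.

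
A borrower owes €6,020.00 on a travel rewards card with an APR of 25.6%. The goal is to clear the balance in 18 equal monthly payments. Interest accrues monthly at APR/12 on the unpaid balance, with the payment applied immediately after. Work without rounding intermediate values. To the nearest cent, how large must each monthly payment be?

€406.27

Monthly rate r = 25.6%/12 = 2.13333% = 0.0213333.
Level-payment amortization: P = B₀·r / (1 − (1+r)^(−n)) = 6020.00·0.0213333 / (1 − 1.02133^(−18)).
Denominator 1 − (1+r)^(−18) = 0.316112151.
P = 128.427 / 0.316112151 ≈ 406.27.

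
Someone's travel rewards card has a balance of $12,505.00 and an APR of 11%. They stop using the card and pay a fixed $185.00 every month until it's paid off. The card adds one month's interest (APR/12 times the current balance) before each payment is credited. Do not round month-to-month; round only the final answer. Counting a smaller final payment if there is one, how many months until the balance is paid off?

106 payments

Monthly rate r = 11%/12 = 0.916667% = 0.00916667.
Recurrence: B ← B·(1+r) − $185.00.
Month 1: interest $114.63; balance after payment $12,434.63.
Month 2: interest $113.98; balance after payment $12,363.61.
Closed form: n = −ln(1 − rB₀/P)/ln(1+r) = −ln(0.38038)/ln(1.00917) ≈ 105.927, so the balance reaches zero during payment 106.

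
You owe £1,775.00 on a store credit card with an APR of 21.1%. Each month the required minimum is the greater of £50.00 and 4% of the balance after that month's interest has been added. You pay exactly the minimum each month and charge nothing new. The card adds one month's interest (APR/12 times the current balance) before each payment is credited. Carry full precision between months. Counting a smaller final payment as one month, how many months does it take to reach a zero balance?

Monthly rate r = 21.1%/12 = 1.75833% = 0.0175833.
While 4% of the post-interest balance exceeds £50.00, each month B ← (B·(1+r))·(1 − 0.04), i.e. B shrinks by the factor (1+r)·0.96 = 0.97688.
This holds for months 1–16. Entering month 17 the balance is £1,220.84; 4% of the post-interest balance is now below £50.00, so the flat £50.00 minimum applies from here.
From month 17 a fixed £50.00 at rate r clears £1,220.84 in 33 more payments. Total: 16 + 33 = 49 months.

49 months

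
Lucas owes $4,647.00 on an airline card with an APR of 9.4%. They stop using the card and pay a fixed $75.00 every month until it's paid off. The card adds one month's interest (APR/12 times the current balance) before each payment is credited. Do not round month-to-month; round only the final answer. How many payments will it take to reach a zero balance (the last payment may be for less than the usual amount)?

86 months

Monthly rate r = 9.4%/12 = 0.783333% = 0.00783333.
Recurrence: B ← B·(1+r) − $75.00.
Month 1: interest $36.40; balance after payment $4,608.40.
Month 2: interest $36.10; balance after payment $4,569.50.
Closed form: n = −ln(1 − rB₀/P)/ln(1+r) = −ln(0.51465)/ln(1.00783) ≈ 85.133, so the balance reaches zero during payment 86.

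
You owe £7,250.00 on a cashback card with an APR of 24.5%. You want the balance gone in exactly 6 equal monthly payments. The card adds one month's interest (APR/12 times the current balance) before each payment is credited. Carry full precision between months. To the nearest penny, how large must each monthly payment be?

Monthly rate r = 24.5%/12 = 2.04167% = 0.0204167.
Level-payment amortization: P = B₀·r / (1 − (1+r)^(−n)) = 7250.00·0.0204167 / (1 − 1.02042^(−6)).
Denominator 1 − (1+r)^(−6) = 0.11420191.
P = 148.021 / 0.11420191 ≈ 1296.13.

£1,296.13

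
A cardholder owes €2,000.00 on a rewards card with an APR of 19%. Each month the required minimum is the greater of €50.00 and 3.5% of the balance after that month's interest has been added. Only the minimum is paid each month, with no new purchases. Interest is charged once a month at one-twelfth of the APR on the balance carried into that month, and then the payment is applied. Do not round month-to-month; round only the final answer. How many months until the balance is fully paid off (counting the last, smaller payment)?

56 months

Monthly rate r = 19%/12 = 1.58333% = 0.0158333.
While 3.5% of the post-interest balance exceeds €50.00, each month B ← (B·(1+r))·(1 − 0.035), i.e. B shrinks by the factor (1+r)·0.965 = 0.98028.
This holds for months 1–18. Entering month 19 the balance is €1,397.42; 3.5% of the post-interest balance is now below €50.00, so the flat €50.00 minimum applies from here.
From month 19 a fixed €50.00 at rate r clears €1,397.42 in 38 more payments. Total: 18 + 38 = 56 months.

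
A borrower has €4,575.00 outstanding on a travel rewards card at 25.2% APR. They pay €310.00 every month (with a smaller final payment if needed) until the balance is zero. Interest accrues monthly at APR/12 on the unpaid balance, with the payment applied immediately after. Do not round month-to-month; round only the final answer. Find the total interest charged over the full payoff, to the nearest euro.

€959

Monthly rate r = 25.2%/12 = 2.1% = 0.021.
Payoff takes n = ⌈−ln(1 − rB₀/P)/ln(1+r)⌉ = ⌈17.849⌉ = 18 payments; the last is €263.59.
Total paid = 17·€310.00 + €263.59 = €5,533.59.
Total interest = total paid − principal = €5,533.59 − €4,575.00 = €958.59.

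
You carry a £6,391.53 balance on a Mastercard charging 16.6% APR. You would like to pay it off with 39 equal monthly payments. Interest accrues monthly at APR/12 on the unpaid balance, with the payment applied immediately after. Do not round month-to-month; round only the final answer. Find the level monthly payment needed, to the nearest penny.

£213.15

Monthly rate r = 16.6%/12 = 1.38333% = 0.0138333.
Level-payment amortization: P = B₀·r / (1 − (1+r)^(−n)) = 6391.53·0.0138333 / (1 − 1.01383^(−39)).
Denominator 1 − (1+r)^(−39) = 0.414800532.
P = 88.4162 / 0.414800532 ≈ 213.15.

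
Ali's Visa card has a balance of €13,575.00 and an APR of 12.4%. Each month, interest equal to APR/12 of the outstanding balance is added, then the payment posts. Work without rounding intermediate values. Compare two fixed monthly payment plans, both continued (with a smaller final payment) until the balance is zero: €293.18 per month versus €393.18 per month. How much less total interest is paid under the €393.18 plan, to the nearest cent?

Monthly rate r = 12.4%/12 = 1.03333% = 0.0103333.
At €293.18/mo: n = ⌈−ln(1 − rB₀/P)/ln(1+r)⌉ = 64 payments (last €94.74); total interest = total paid − €13,575.00 = €4,990.08.
At €393.18/mo: 43 payments (last €362.74); total interest €3,301.30.
Interest saved = €4,990.08 − €3,301.30 = €1,688.78.

€1,688.78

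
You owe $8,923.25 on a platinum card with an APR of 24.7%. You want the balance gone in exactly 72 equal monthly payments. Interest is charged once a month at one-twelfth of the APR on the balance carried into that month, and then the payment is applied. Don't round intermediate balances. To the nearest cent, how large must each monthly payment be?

Monthly rate r = 24.7%/12 = 2.05833% = 0.0205833.
Level-payment amortization: P = B₀·r / (1 − (1+r)^(−n)) = 8923.25·0.0205833 / (1 − 1.02058^(−72)).
Denominator 1 − (1+r)^(−72) = 0.769373063.
P = 183.67 / 0.769373063 ≈ 238.73.

$238.73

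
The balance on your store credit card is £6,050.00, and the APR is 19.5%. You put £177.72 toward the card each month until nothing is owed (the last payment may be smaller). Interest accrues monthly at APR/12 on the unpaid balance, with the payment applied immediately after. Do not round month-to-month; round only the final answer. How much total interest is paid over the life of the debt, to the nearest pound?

Monthly rate r = 19.5%/12 = 1.625% = 0.01625.
Payoff takes n = ⌈−ln(1 − rB₀/P)/ln(1+r)⌉ = ⌈49.978⌉ = 50 payments; the last is £173.86.
Total paid = 49·£177.72 + £173.86 = £8,882.14.
Total interest = total paid − principal = £8,882.14 − £6,050.00 = £2,832.14.

£2,832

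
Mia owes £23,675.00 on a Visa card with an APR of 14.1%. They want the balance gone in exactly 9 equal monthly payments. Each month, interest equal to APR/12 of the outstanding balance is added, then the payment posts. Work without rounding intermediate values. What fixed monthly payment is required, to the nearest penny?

£2,787.51

Monthly rate r = 14.1%/12 = 1.175% = 0.01175.
Level-payment amortization: P = B₀·r / (1 − (1+r)^(−n)) = 23675.00·0.01175 / (1 − 1.01175^(−9)).
Denominator 1 − (1+r)^(−9) = 0.0997957014.
P = 278.181 / 0.0997957014 ≈ 2787.51.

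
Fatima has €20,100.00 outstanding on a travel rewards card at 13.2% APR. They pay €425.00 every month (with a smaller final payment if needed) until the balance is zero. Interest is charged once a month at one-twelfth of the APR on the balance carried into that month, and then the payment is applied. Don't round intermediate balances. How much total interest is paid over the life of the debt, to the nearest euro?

Monthly rate r = 13.2%/12 = 1.1% = 0.011.
Payoff takes n = ⌈−ln(1 − rB₀/P)/ln(1+r)⌉ = ⌈67.136⌉ = 68 payments; the last is €57.90.
Total paid = 67·€425.00 + €57.90 = €28,532.90.
Total interest = total paid − principal = €28,532.90 − €20,100.00 = €8,432.90.

€8,433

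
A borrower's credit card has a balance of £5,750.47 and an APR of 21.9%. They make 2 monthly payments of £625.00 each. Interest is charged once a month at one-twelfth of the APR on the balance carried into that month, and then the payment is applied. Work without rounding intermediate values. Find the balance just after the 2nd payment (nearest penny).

Monthly rate r = 21.9%/12 = 1.825% = 0.01825.
Each month: B ← B·(1+r) − £625.00.
Month 1: interest £104.95; balance after payment £5,230.42.
Month 2: interest £95.46; balance after payment £4,700.87.

£4,700.87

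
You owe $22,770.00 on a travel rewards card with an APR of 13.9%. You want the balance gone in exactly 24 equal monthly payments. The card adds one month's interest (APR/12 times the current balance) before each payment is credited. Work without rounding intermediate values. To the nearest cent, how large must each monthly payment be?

Monthly rate r = 13.9%/12 = 1.15833% = 0.0115833.
Level-payment amortization: P = B₀·r / (1 − (1+r)^(−n)) = 22770.00·0.0115833 / (1 − 1.01158^(−24)).
Denominator 1 − (1+r)^(−24) = 0.241492235.
P = 263.752 / 0.241492235 ≈ 1092.18.

$1,092.18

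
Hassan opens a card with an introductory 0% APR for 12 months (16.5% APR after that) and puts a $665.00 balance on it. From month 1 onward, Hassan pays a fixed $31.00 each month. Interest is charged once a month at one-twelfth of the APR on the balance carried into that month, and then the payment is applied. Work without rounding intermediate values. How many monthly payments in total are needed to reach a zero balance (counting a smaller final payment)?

Promo months 1–12 at r₀ = 0%/12 = 0; months 13+ at r₁ = 16.5%/12 = 0.01375.
After month 12 (no interest yet): B = $665.00 − 12·$31.00 = $293.00.
Then at r₁ with $31.00/mo: n₂ = −ln(1 − r₁·B/P)/ln(1+r₁) ≈ 10.19 → 11 more payments.

23 payments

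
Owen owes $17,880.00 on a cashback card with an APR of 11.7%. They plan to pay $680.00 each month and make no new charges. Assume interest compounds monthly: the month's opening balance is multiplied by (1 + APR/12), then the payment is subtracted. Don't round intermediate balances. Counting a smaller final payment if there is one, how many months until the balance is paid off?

31 months

Monthly rate r = 11.7%/12 = 0.975% = 0.00975.
Recurrence: B ← B·(1+r) − $680.00.
Month 1: interest $174.33; balance after payment $17,374.33.
Month 2: interest $169.40; balance after payment $16,863.73.
Closed form: n = −ln(1 − rB₀/P)/ln(1+r) = −ln(0.74363)/ln(1.00975) ≈ 30.528, so the balance reaches zero during payment 31.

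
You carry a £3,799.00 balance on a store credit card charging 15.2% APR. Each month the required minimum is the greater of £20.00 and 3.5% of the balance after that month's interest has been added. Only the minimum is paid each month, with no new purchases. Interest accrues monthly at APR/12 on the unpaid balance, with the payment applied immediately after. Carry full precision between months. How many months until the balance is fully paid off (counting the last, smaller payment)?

118 months

Monthly rate r = 15.2%/12 = 1.26667% = 0.0126667.
While 3.5% of the post-interest balance exceeds £20.00, each month B ← (B·(1+r))·(1 − 0.035), i.e. B shrinks by the factor (1+r)·0.965 = 0.97722.
This holds for months 1–83. Entering month 84 the balance is £561.25; 3.5% of the post-interest balance is now below £20.00, so the flat £20.00 minimum applies from here.
From month 84 a fixed £20.00 at rate r clears £561.25 in 35 more payments. Total: 83 + 35 = 118 months.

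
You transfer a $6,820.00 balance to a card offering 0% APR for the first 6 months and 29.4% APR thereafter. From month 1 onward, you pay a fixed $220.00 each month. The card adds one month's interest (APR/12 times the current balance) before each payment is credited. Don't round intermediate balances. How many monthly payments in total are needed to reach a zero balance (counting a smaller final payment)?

46 months

Promo months 1–6 at r₀ = 0%/12 = 0; months 7+ at r₁ = 29.4%/12 = 0.0245.
After month 6 (no interest yet): B = $6,820.00 − 6·$220.00 = $5,500.00.
Then at r₁ with $220.00/mo: n₂ = −ln(1 − r₁·B/P)/ln(1+r₁) ≈ 39.17 → 40 more payments.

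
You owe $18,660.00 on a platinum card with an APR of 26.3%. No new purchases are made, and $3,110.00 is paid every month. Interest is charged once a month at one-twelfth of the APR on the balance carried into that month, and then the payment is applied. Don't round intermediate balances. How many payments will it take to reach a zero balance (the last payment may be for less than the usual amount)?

Monthly rate r = 26.3%/12 = 2.19167% = 0.0219167.
Recurrence: B ← B·(1+r) − $3,110.00.
Month 1: interest $408.97; balance after payment $15,958.97.
Month 2: interest $349.77; balance after payment $13,198.73.
Closed form: n = −ln(1 − rB₀/P)/ln(1+r) = −ln(0.8685)/ln(1.02192) ≈ 6.503, so the balance reaches zero during payment 7.

7 months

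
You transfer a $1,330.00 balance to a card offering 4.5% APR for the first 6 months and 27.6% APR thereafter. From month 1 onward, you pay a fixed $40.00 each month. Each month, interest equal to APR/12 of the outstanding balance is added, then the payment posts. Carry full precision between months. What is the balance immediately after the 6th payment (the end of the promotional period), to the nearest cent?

Promo months 1–6 at r₀ = 4.5%/12 = 0.00375; months 7+ at r₁ = 27.6%/12 = 0.023.
After month 6: iterate B ← B·(1+r₀) − $40.00 for 6 months → $1,117.95.

$1,117.95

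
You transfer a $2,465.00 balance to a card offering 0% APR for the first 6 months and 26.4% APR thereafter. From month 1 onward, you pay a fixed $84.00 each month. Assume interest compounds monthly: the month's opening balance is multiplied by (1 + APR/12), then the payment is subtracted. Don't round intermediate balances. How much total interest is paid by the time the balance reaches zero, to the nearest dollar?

Promo months 1–6 at r₀ = 0%/12 = 0; months 7+ at r₁ = 26.4%/12 = 0.022.
After month 6 (no interest yet): B = $2,465.00 − 6·$84.00 = $1,961.00.
Then at r₁ with $84.00/mo: n₂ = −ln(1 − r₁·B/P)/ln(1+r₁) ≈ 33.12 → 34 more payments.
Total paid = 39·$84.00 + $10.07 = $3,286.07; interest = $3,286.07 − $2,465.00 = $821.07.

$821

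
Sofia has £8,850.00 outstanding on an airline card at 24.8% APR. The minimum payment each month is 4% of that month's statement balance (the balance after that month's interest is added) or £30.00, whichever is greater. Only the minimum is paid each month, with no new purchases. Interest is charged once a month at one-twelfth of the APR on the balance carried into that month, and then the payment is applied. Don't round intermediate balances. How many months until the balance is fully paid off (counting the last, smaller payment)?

157 months

Monthly rate r = 24.8%/12 = 2.06667% = 0.0206667.
While 4% of the post-interest balance exceeds £30.00, each month B ← (B·(1+r))·(1 − 0.04), i.e. B shrinks by the factor (1+r)·0.96 = 0.97984.
This holds for months 1–123. Entering month 124 the balance is £722.82; 4% of the post-interest balance is now below £30.00, so the flat £30.00 minimum applies from here.
From month 124 a fixed £30.00 at rate r clears £722.82 in 34 more payments. Total: 123 + 34 = 157 months.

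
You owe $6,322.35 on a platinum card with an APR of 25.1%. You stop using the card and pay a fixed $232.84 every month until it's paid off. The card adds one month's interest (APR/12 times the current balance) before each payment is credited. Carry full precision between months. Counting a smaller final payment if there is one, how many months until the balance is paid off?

Monthly rate r = 25.1%/12 = 2.09167% = 0.0209167.
Recurrence: B ← B·(1+r) − $232.84.
Month 1: interest $132.24; balance after payment $6,221.75.
Month 2: interest $130.14; balance after payment $6,119.05.
Closed form: n = −ln(1 − rB₀/P)/ln(1+r) = −ln(0.43205)/ln(1.02092) ≈ 40.540, so the balance reaches zero during payment 41.

41 months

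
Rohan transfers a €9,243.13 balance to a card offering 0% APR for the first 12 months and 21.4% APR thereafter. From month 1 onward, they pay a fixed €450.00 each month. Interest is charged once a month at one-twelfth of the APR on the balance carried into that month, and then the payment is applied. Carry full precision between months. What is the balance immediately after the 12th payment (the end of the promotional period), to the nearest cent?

€3,843.13

Promo months 1–12 at r₀ = 0%/12 = 0; months 13+ at r₁ = 21.4%/12 = 0.0178333.
After month 12 (no interest yet): B = €9,243.13 − 12·€450.00 = €3,843.13.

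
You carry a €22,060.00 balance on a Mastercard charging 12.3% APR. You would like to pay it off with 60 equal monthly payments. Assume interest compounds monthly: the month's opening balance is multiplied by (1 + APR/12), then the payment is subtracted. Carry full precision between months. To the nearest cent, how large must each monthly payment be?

€494.06

Monthly rate r = 12.3%/12 = 1.025% = 0.01025.
Level-payment amortization: P = B₀·r / (1 − (1+r)^(−n)) = 22060.00·0.01025 / (1 − 1.01025^(−60)).
Denominator 1 − (1+r)^(−60) = 0.457663976.
P = 226.115 / 0.457663976 ≈ 494.06.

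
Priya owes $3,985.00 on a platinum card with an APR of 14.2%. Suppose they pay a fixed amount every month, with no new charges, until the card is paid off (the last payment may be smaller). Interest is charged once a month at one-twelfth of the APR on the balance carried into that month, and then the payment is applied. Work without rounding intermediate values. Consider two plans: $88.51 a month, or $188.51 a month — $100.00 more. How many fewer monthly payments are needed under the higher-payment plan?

Monthly rate r = 14.2%/12 = 1.18333% = 0.0118333.
At $88.51/mo: n = ⌈−ln(1 − rB₀/P)/ln(1+r)⌉ = 65 payments (last $60.72); total interest = total paid − $3,985.00 = $1,740.36.
At $188.51/mo: 25 payments (last $89.21); total interest $628.45.
Payments saved = 65 − 25 = 40.

40 fewer payments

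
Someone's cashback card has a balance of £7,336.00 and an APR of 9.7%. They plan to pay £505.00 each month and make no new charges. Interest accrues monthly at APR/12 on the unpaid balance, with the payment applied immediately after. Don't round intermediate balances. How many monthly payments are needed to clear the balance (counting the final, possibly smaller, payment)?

Monthly rate r = 9.7%/12 = 0.808333% = 0.00808333.
Recurrence: B ← B·(1+r) − £505.00.
Month 1: interest £59.30; balance after payment £6,890.30.
Month 2: interest £55.70; balance after payment £6,441.00.
Closed form: n = −ln(1 − rB₀/P)/ln(1+r) = −ln(0.88258)/ln(1.00808) ≈ 15.515, so the balance reaches zero during payment 16.

16 months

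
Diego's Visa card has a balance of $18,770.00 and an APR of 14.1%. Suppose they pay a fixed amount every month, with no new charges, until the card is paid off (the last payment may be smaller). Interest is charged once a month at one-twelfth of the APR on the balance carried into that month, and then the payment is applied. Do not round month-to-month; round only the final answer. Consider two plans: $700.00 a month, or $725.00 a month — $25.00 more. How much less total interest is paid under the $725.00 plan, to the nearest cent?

$167.61

Monthly rate r = 14.1%/12 = 1.175% = 0.01175.
At $700.00/mo: n = ⌈−ln(1 − rB₀/P)/ln(1+r)⌉ = 33 payments (last $278.27); total interest = total paid − $18,770.00 = $3,908.27.
At $725.00/mo: 32 payments (last $35.66); total interest $3,740.66.
Interest saved = $3,908.27 − $3,740.66 = $167.61.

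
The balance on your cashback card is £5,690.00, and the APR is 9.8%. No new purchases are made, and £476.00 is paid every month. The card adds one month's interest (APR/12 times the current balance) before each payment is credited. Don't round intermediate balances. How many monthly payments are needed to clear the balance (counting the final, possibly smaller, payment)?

13 months

Monthly rate r = 9.8%/12 = 0.816667% = 0.00816667.
Recurrence: B ← B·(1+r) − £476.00.
Month 1: interest £46.47; balance after payment £5,260.47.
Month 2: interest £42.96; balance after payment £4,827.43.
Closed form: n = −ln(1 − rB₀/P)/ln(1+r) = −ln(0.90238)/ln(1.00817) ≈ 12.630, so the balance reaches zero during payment 13.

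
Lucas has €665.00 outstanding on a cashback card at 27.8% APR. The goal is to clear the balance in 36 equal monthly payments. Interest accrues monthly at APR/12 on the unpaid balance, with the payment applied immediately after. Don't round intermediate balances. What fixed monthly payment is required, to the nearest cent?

Monthly rate r = 27.8%/12 = 2.31667% = 0.0231667.
Level-payment amortization: P = B₀·r / (1 − (1+r)^(−n)) = 665.00·0.0231667 / (1 − 1.02317^(−36)).
Denominator 1 − (1+r)^(−36) = 0.561539765.
P = 15.4058 / 0.561539765 ≈ 27.43.

€27.43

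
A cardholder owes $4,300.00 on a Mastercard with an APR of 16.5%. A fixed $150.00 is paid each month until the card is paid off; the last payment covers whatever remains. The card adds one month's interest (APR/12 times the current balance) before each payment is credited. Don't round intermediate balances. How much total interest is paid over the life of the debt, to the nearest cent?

$1,204.81

Monthly rate r = 16.5%/12 = 1.375% = 0.01375.
Payoff takes n = ⌈−ln(1 − rB₀/P)/ln(1+r)⌉ = ⌈36.697⌉ = 37 payments; the last is $104.81.
Total paid = 36·$150.00 + $104.81 = $5,504.81.
Total interest = total paid − principal = $5,504.81 − $4,300.00 = $1,204.81.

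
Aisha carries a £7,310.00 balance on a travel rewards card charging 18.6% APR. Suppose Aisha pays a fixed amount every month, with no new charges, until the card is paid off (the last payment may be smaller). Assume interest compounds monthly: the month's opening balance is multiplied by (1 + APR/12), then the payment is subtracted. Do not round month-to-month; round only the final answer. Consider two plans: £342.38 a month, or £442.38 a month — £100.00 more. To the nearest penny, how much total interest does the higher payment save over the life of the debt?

Monthly rate r = 18.6%/12 = 1.55% = 0.0155.
At £342.38/mo: n = ⌈−ln(1 − rB₀/P)/ln(1+r)⌉ = 27 payments (last £43.99); total interest = total paid − £7,310.00 = £1,635.87.
At £442.38/mo: 20 payments (last £105.38); total interest £1,200.60.
Interest saved = £1,635.87 − £1,200.60 = £435.27.

£435.27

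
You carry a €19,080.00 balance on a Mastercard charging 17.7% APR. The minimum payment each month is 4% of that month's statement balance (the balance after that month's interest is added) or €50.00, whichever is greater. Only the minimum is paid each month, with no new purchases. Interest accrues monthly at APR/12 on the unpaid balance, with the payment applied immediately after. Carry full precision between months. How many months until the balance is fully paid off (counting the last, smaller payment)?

Monthly rate r = 17.7%/12 = 1.475% = 0.01475.
While 4% of the post-interest balance exceeds €50.00, each month B ← (B·(1+r))·(1 − 0.04), i.e. B shrinks by the factor (1+r)·0.96 = 0.97416.
This holds for months 1–105. Entering month 106 the balance is €1,221.12; 4% of the post-interest balance is now below €50.00, so the flat €50.00 minimum applies from here.
From month 106 a fixed €50.00 at rate r clears €1,221.12 in 31 more payments. Total: 105 + 31 = 136 months.

136 months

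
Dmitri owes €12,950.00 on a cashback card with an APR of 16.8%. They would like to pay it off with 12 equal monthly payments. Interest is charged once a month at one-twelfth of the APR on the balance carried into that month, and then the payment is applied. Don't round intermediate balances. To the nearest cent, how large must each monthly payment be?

€1,179.87

Monthly rate r = 16.8%/12 = 1.4% = 0.014.
Level-payment amortization: P = B₀·r / (1 − (1+r)^(−n)) = 12950.00·0.014 / (1 − 1.014^(−12)).
Denominator 1 − (1+r)^(−12) = 0.153660637.
P = 181.3 / 0.153660637 ≈ 1179.87.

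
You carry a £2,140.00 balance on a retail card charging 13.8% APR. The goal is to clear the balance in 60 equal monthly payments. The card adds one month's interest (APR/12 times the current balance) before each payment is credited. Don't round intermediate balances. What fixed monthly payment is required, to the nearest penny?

Monthly rate r = 13.8%/12 = 1.15% = 0.0115.
Level-payment amortization: P = B₀·r / (1 − (1+r)^(−n)) = 2140.00·0.0115 / (1 − 1.0115^(−60)).
Denominator 1 − (1+r)^(−60) = 0.496445161.
P = 24.61 / 0.496445161 ≈ 49.57.

£49.57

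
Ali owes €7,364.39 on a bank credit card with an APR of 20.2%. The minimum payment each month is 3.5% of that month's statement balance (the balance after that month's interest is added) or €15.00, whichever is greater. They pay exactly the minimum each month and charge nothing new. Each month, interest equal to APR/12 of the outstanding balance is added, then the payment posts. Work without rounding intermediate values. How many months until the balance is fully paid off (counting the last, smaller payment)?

Monthly rate r = 20.2%/12 = 1.68333% = 0.0168333.
While 3.5% of the post-interest balance exceeds €15.00, each month B ← (B·(1+r))·(1 − 0.035), i.e. B shrinks by the factor (1+r)·0.965 = 0.98124.
This holds for months 1–152. Entering month 153 the balance is €414.24; 3.5% of the post-interest balance is now below €15.00, so the flat €15.00 minimum applies from here.
From month 153 a fixed €15.00 at rate r clears €414.24 in 38 more payments. Total: 152 + 38 = 190 months.

190 months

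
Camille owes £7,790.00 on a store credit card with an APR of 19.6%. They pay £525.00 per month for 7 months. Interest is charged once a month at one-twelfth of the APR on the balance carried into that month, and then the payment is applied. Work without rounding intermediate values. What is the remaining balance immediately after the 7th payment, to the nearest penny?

£4,865.45

Monthly rate r = 19.6%/12 = 1.63333% = 0.0163333.
Each month: B ← B·(1+r) − £525.00.
Month 1: interest £127.24; balance after payment £7,392.24.
Month 2: interest £120.74; balance after payment £6,987.98.
Month 3: interest £114.14; balance after payment £6,577.11.
Month 4: interest £107.43; balance after payment £6,159.54.
Month 5: interest £100.61; balance after payment £5,735.15.
Month 6: interest £93.67; balance after payment £5,303.82.
Month 7: interest £86.63; balance after payment £4,865.45.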